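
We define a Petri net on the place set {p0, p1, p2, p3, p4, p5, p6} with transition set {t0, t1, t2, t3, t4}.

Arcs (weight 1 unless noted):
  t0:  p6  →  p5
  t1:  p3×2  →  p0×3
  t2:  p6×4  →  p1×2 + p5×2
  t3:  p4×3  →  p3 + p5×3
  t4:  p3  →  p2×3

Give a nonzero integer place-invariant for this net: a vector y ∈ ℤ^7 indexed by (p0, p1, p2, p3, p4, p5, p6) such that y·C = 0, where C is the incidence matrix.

Incidence matrix C (rows=places, cols=transitions):
       t0   t1   t2   t3   t4
   p0   0    3    0    0    0
   p1   0    0    2    0    0
   p2   0    0    0    0    3
   p3   0   -2    0    1   -1
   p4   0    0    0   -3    0
   p5   1    0    2    3    0
   p6  -1    0   -4    0    0

Candidate y = [2, 0, 1, 3, 1, 0, 0]; check y·C column-wise:
  col t0: 2·0 + 1·0 + 3·0 + 1·0 + 0·1 + 0·-1 = 0
  col t1: 2·3 + 1·0 + 3·-2 + 1·0 = 0
  col t2: 2·0 + 0·2 + 1·0 + 3·0 + 1·0 + 0·2 + 0·-4 = 0
  col t3: 2·0 + 1·0 + 3·1 + 1·-3 + 0·3 = 0
  col t4: 2·0 + 1·3 + 3·-1 + 1·0 = 0

y = (p0:2, p1:0, p2:1, p3:3, p4:1, p5:0, p6:0)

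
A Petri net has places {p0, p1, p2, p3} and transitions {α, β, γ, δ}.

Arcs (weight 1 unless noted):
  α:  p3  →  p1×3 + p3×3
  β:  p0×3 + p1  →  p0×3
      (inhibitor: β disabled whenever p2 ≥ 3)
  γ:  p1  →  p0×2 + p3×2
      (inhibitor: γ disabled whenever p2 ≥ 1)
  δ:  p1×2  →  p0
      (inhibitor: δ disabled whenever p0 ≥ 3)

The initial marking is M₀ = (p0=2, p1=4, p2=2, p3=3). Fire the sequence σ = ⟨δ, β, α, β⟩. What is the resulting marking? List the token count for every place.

(p0=3, p1=3, p2=2, p3=5)

step 1: fire δ:  (p0=2, p1=4, p2=2, p3=3) → (p0=3, p1=2, p2=2, p3=3)
step 2: fire β:  (p0=3, p1=2, p2=2, p3=3) → (p0=3, p1=1, p2=2, p3=3)
step 3: fire α:  (p0=3, p1=1, p2=2, p3=3) → (p0=3, p1=4, p2=2, p3=5)
step 4: fire β:  (p0=3, p1=4, p2=2, p3=5) → (p0=3, p1=3, p2=2, p3=5)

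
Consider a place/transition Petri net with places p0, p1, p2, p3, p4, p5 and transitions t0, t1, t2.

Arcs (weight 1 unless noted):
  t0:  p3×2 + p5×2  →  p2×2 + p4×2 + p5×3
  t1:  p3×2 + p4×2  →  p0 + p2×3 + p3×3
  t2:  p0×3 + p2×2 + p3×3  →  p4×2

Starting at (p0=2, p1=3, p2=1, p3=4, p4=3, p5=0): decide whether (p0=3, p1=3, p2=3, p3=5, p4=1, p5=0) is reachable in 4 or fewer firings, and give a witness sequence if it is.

NO — not reachable within 4 firings

depth 0: 1 marking
depth 1: 2 markings reached so far
depth 2: 3 markings reached so far
depth 3: 4 markings reached so far
depth 4: 4 markings reached so far
(frontier empty at depth 4; search complete)
target is not among the 4 markings reachable within 4 steps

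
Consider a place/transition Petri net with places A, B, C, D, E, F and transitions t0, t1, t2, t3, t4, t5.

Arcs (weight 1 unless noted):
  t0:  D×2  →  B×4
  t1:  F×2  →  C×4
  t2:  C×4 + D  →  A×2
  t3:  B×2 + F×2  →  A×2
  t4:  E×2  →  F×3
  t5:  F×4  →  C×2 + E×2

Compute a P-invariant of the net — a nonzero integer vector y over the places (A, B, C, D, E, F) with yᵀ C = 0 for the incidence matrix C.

Incidence matrix C (rows=places, cols=transitions):
       t0   t1   t2   t3   t4   t5
    A   0    0    2    2    0    0
    B   4    0    0   -2    0    0
    C   0    4   -4    0    0    2
    D  -2    0   -1    0    0    0
    E   0    0    0    0   -2    2
    F   0   -2    0   -2    3   -4

Candidate y = [1, 1, 0, 2, 0, 0]; check y·C column-wise:
  col t0: 1·0 + 1·4 + 2·-2 = 0
  col t1: 1·0 + 1·0 + 0·4 + 2·0 + 0·-2 = 0
  col t2: 1·2 + 1·0 + 0·-4 + 2·-1 = 0
  col t3: 1·2 + 1·-2 + 2·0 + 0·-2 = 0
  col t4: 1·0 + 1·0 + 2·0 + 0·-2 + 0·3 = 0
  col t5: 1·0 + 1·0 + 0·2 + 2·0 + 0·2 + 0·-4 = 0

y = (A:1, B:1, C:0, D:2, E:0, F:0)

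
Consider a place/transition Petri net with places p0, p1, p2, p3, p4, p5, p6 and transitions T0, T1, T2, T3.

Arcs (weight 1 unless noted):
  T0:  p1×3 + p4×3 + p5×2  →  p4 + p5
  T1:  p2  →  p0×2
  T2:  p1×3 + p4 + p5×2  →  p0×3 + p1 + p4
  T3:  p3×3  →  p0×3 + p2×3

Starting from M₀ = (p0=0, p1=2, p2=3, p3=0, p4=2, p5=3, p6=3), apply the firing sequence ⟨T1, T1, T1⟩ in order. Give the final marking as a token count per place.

(p0=6, p1=2, p2=0, p3=0, p4=2, p5=3, p6=3)

step 1: fire T1:  (p0=0, p1=2, p2=3, p3=0, p4=2, p5=3, p6=3) → (p0=2, p1=2, p2=2, p3=0, p4=2, p5=3, p6=3)
step 2: fire T1:  (p0=2, p1=2, p2=2, p3=0, p4=2, p5=3, p6=3) → (p0=4, p1=2, p2=1, p3=0, p4=2, p5=3, p6=3)
step 3: fire T1:  (p0=4, p1=2, p2=1, p3=0, p4=2, p5=3, p6=3) → (p0=6, p1=2, p2=0, p3=0, p4=2, p5=3, p6=3)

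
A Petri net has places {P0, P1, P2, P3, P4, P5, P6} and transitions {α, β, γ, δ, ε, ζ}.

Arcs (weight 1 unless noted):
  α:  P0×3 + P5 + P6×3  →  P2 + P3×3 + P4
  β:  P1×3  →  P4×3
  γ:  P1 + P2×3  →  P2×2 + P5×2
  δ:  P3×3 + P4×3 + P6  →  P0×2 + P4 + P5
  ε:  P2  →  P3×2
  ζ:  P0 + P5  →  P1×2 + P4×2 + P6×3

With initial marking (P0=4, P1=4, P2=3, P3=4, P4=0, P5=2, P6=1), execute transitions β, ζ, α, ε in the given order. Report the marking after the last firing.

(P0=0, P1=3, P2=3, P3=9, P4=6, P5=0, P6=1)

step 1: fire β:  (P0=4, P1=4, P2=3, P3=4, P4=0, P5=2, P6=1) → (P0=4, P1=1, P2=3, P3=4, P4=3, P5=2, P6=1)
step 2: fire ζ:  (P0=4, P1=1, P2=3, P3=4, P4=3, P5=2, P6=1) → (P0=3, P1=3, P2=3, P3=4, P4=5, P5=1, P6=4)
step 3: fire α:  (P0=3, P1=3, P2=3, P3=4, P4=5, P5=1, P6=4) → (P0=0, P1=3, P2=4, P3=7, P4=6, P5=0, P6=1)
step 4: fire ε:  (P0=0, P1=3, P2=4, P3=7, P4=6, P5=0, P6=1) → (P0=0, P1=3, P2=3, P3=9, P4=6, P5=0, P6=1)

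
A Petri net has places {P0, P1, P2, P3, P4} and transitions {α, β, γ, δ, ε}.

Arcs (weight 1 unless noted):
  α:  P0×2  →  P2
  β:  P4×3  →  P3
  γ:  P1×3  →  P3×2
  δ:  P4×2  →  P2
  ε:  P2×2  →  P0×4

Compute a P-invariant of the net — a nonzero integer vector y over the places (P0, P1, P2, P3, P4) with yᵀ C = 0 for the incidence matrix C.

y = (P0:1, P1:2, P2:2, P3:3, P4:1)

Incidence matrix C (rows=places, cols=transitions):
        α    β    γ    δ    ε
   P0  -2    0    0    0    4
   P1   0    0   -3    0    0
   P2   1    0    0    1   -2
   P3   0    1    2    0    0
   P4   0   -3    0   -2    0

Candidate y = [1, 2, 2, 3, 1]; check y·C column-wise:
  col α: 1·-2 + 2·0 + 2·1 + 3·0 + 1·0 = 0
  col β: 1·0 + 2·0 + 2·0 + 3·1 + 1·-3 = 0
  col γ: 1·0 + 2·-3 + 2·0 + 3·2 + 1·0 = 0
  col δ: 1·0 + 2·0 + 2·1 + 3·0 + 1·-2 = 0
  col ε: 1·4 + 2·0 + 2·-2 + 3·0 + 1·0 = 0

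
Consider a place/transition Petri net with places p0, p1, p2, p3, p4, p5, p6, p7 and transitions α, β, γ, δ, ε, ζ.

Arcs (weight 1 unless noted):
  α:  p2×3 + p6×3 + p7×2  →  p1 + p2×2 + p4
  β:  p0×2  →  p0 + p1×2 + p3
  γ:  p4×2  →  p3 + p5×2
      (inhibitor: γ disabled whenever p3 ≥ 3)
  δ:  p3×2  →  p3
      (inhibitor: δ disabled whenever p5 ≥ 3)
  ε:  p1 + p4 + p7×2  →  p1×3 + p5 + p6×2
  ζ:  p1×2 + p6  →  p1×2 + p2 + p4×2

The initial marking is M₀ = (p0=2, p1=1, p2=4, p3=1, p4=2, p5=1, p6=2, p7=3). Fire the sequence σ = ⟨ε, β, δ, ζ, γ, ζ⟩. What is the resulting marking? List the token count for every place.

step 1: fire ε:  (p0=2, p1=1, p2=4, p3=1, p4=2, p5=1, p6=2, p7=3) → (p0=2, p1=3, p2=4, p3=1, p4=1, p5=2, p6=4, p7=1)
step 2: fire β:  (p0=2, p1=3, p2=4, p3=1, p4=1, p5=2, p6=4, p7=1) → (p0=1, p1=5, p2=4, p3=2, p4=1, p5=2, p6=4, p7=1)
step 3: fire δ:  (p0=1, p1=5, p2=4, p3=2, p4=1, p5=2, p6=4, p7=1) → (p0=1, p1=5, p2=4, p3=1, p4=1, p5=2, p6=4, p7=1)
step 4: fire ζ:  (p0=1, p1=5, p2=4, p3=1, p4=1, p5=2, p6=4, p7=1) → (p0=1, p1=5, p2=5, p3=1, p4=3, p5=2, p6=3, p7=1)
step 5: fire γ:  (p0=1, p1=5, p2=5, p3=1, p4=3, p5=2, p6=3, p7=1) → (p0=1, p1=5, p2=5, p3=2, p4=1, p5=4, p6=3, p7=1)
step 6: fire ζ:  (p0=1, p1=5, p2=5, p3=2, p4=1, p5=4, p6=3, p7=1) → (p0=1, p1=5, p2=6, p3=2, p4=3, p5=4, p6=2, p7=1)

(p0=1, p1=5, p2=6, p3=2, p4=3, p5=4, p6=2, p7=1)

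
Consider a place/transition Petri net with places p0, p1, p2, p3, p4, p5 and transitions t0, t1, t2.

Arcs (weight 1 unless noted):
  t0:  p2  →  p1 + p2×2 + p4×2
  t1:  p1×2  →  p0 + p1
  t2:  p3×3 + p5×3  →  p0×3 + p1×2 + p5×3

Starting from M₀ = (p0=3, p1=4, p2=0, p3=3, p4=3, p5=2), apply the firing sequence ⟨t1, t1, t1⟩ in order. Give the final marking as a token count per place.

step 1: fire t1:  (p0=3, p1=4, p2=0, p3=3, p4=3, p5=2) → (p0=4, p1=3, p2=0, p3=3, p4=3, p5=2)
step 2: fire t1:  (p0=4, p1=3, p2=0, p3=3, p4=3, p5=2) → (p0=5, p1=2, p2=0, p3=3, p4=3, p5=2)
step 3: fire t1:  (p0=5, p1=2, p2=0, p3=3, p4=3, p5=2) → (p0=6, p1=1, p2=0, p3=3, p4=3, p5=2)

(p0=6, p1=1, p2=0, p3=3, p4=3, p5=2)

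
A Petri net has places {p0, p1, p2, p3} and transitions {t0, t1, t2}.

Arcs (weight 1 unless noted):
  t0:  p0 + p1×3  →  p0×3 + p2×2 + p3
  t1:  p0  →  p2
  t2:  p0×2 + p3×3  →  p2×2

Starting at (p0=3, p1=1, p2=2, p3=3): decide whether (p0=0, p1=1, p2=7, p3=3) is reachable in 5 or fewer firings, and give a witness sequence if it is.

depth 0: 1 marking
depth 1: 3 markings reached so far
depth 2: 5 markings reached so far
depth 3: 6 markings reached so far
depth 4: 6 markings reached so far
(frontier empty at depth 4; search complete)
target is not among the 6 markings reachable within 5 steps

NO — not reachable within 5 firings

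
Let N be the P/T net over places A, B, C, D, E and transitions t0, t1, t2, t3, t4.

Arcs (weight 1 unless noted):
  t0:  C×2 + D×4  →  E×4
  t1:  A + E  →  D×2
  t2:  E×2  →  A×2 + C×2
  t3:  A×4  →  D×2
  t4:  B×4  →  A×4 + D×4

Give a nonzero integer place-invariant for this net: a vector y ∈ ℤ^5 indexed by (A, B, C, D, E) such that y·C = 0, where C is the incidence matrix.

Incidence matrix C (rows=places, cols=transitions):
       t0   t1   t2   t3   t4
    A   0   -1    2   -4    4
    B   0    0    0    0   -4
    C  -2    0    2    0    0
    D  -4    2    0    2    4
    E   4   -1   -2    0    0

Candidate y = [1, 3, 2, 2, 3]; check y·C column-wise:
  col t0: 1·0 + 3·0 + 2·-2 + 2·-4 + 3·4 = 0
  col t1: 1·-1 + 3·0 + 2·0 + 2·2 + 3·-1 = 0
  col t2: 1·2 + 3·0 + 2·2 + 2·0 + 3·-2 = 0
  col t3: 1·-4 + 3·0 + 2·0 + 2·2 + 3·0 = 0
  col t4: 1·4 + 3·-4 + 2·0 + 2·4 + 3·0 = 0

y = (A:1, B:3, C:2, D:2, E:3)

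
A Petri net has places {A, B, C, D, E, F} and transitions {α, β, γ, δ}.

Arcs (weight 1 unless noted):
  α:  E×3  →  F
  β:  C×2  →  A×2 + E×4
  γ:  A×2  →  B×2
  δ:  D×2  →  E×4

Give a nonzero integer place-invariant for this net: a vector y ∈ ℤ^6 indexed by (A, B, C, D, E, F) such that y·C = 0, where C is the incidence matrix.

y = (A:1, B:1, C:1, D:0, E:0, F:0)

Incidence matrix C (rows=places, cols=transitions):
        α    β    γ    δ
    A   0    2   -2    0
    B   0    0    2    0
    C   0   -2    0    0
    D   0    0    0   -2
    E  -3    4    0    4
    F   1    0    0    0

Candidate y = [1, 1, 1, 0, 0, 0]; check y·C column-wise:
  col α: 1·0 + 1·0 + 1·0 + 0·-3 + 0·1 = 0
  col β: 1·2 + 1·0 + 1·-2 + 0·4 = 0
  col γ: 1·-2 + 1·2 + 1·0 = 0
  col δ: 1·0 + 1·0 + 1·0 + 0·-2 + 0·4 = 0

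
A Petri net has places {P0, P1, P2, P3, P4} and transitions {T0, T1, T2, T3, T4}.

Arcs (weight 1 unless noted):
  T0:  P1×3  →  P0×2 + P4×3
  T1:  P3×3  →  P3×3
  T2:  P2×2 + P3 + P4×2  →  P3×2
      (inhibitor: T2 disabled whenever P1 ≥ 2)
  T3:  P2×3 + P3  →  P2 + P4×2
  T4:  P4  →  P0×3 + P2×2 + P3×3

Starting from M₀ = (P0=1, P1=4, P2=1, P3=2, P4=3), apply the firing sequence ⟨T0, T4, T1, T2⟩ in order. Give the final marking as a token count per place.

step 1: fire T0:  (P0=1, P1=4, P2=1, P3=2, P4=3) → (P0=3, P1=1, P2=1, P3=2, P4=6)
step 2: fire T4:  (P0=3, P1=1, P2=1, P3=2, P4=6) → (P0=6, P1=1, P2=3, P3=5, P4=5)
step 3: fire T1:  (P0=6, P1=1, P2=3, P3=5, P4=5) → (P0=6, P1=1, P2=3, P3=5, P4=5)
step 4: fire T2:  (P0=6, P1=1, P2=3, P3=5, P4=5) → (P0=6, P1=1, P2=1, P3=6, P4=3)

(P0=6, P1=1, P2=1, P3=6, P4=3)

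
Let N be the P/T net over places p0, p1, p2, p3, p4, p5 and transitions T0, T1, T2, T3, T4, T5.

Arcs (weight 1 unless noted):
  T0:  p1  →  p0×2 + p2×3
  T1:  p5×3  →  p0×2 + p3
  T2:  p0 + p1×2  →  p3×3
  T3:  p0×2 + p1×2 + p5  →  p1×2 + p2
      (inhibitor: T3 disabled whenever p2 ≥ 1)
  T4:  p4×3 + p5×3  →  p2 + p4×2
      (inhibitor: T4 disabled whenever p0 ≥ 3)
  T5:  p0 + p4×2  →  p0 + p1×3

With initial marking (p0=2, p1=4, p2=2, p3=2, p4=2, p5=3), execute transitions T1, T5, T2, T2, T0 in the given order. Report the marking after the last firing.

(p0=4, p1=2, p2=5, p3=9, p4=0, p5=0)

step 1: fire T1:  (p0=2, p1=4, p2=2, p3=2, p4=2, p5=3) → (p0=4, p1=4, p2=2, p3=3, p4=2, p5=0)
step 2: fire T5:  (p0=4, p1=4, p2=2, p3=3, p4=2, p5=0) → (p0=4, p1=7, p2=2, p3=3, p4=0, p5=0)
step 3: fire T2:  (p0=4, p1=7, p2=2, p3=3, p4=0, p5=0) → (p0=3, p1=5, p2=2, p3=6, p4=0, p5=0)
step 4: fire T2:  (p0=3, p1=5, p2=2, p3=6, p4=0, p5=0) → (p0=2, p1=3, p2=2, p3=9, p4=0, p5=0)
step 5: fire T0:  (p0=2, p1=3, p2=2, p3=9, p4=0, p5=0) → (p0=4, p1=2, p2=5, p3=9, p4=0, p5=0)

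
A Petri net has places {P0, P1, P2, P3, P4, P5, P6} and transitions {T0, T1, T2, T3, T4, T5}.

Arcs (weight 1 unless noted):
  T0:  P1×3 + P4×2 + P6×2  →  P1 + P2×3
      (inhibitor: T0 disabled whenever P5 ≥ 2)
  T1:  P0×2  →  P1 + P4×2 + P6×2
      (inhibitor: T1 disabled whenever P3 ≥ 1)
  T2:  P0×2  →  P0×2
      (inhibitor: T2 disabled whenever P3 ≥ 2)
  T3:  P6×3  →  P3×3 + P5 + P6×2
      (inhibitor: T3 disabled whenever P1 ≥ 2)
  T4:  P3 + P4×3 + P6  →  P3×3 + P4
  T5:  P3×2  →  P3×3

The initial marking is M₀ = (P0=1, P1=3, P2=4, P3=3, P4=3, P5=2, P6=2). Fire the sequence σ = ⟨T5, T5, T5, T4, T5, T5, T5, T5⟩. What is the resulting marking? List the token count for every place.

(P0=1, P1=3, P2=4, P3=12, P4=1, P5=2, P6=1)

step 1: fire T5:  (P0=1, P1=3, P2=4, P3=3, P4=3, P5=2, P6=2) → (P0=1, P1=3, P2=4, P3=4, P4=3, P5=2, P6=2)
step 2: fire T5:  (P0=1, P1=3, P2=4, P3=4, P4=3, P5=2, P6=2) → (P0=1, P1=3, P2=4, P3=5, P4=3, P5=2, P6=2)
step 3: fire T5:  (P0=1, P1=3, P2=4, P3=5, P4=3, P5=2, P6=2) → (P0=1, P1=3, P2=4, P3=6, P4=3, P5=2, P6=2)
step 4: fire T4:  (P0=1, P1=3, P2=4, P3=6, P4=3, P5=2, P6=2) → (P0=1, P1=3, P2=4, P3=8, P4=1, P5=2, P6=1)
step 5: fire T5:  (P0=1, P1=3, P2=4, P3=8, P4=1, P5=2, P6=1) → (P0=1, P1=3, P2=4, P3=9, P4=1, P5=2, P6=1)
step 6: fire T5:  (P0=1, P1=3, P2=4, P3=9, P4=1, P5=2, P6=1) → (P0=1, P1=3, P2=4, P3=10, P4=1, P5=2, P6=1)
step 7: fire T5:  (P0=1, P1=3, P2=4, P3=10, P4=1, P5=2, P6=1) → (P0=1, P1=3, P2=4, P3=11, P4=1, P5=2, P6=1)
step 8: fire T5:  (P0=1, P1=3, P2=4, P3=11, P4=1, P5=2, P6=1) → (P0=1, P1=3, P2=4, P3=12, P4=1, P5=2, P6=1)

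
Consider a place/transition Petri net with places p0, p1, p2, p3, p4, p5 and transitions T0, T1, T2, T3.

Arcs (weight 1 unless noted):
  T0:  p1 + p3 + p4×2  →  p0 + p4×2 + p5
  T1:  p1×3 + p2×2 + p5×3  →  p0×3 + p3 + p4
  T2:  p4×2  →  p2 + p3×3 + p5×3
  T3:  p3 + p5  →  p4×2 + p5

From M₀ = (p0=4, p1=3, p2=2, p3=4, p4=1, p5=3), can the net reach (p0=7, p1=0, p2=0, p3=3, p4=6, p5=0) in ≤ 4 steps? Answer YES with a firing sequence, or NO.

YES — reachable via ⟨T3, T3, T1⟩ (3 firings)

step 1: fire T3:  (p0=4, p1=3, p2=2, p3=4, p4=1, p5=3) → (p0=4, p1=3, p2=2, p3=3, p4=3, p5=3)
step 2: fire T3:  (p0=4, p1=3, p2=2, p3=3, p4=3, p5=3) → (p0=4, p1=3, p2=2, p3=2, p4=5, p5=3)
step 3: fire T1:  (p0=4, p1=3, p2=2, p3=2, p4=5, p5=3) → (p0=7, p1=0, p2=0, p3=3, p4=6, p5=0)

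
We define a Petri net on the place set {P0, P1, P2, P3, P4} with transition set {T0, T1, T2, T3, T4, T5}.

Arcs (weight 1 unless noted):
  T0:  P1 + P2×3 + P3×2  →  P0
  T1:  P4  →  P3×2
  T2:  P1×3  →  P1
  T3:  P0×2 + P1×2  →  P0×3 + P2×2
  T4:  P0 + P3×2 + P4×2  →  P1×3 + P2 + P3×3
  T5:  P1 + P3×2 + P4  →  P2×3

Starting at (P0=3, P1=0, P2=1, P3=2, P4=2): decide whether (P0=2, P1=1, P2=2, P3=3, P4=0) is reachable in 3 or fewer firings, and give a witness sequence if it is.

YES — reachable via ⟨T4, T2⟩ (2 firings)

step 1: fire T4:  (P0=3, P1=0, P2=1, P3=2, P4=2) → (P0=2, P1=3, P2=2, P3=3, P4=0)
step 2: fire T2:  (P0=2, P1=3, P2=2, P3=3, P4=0) → (P0=2, P1=1, P2=2, P3=3, P4=0)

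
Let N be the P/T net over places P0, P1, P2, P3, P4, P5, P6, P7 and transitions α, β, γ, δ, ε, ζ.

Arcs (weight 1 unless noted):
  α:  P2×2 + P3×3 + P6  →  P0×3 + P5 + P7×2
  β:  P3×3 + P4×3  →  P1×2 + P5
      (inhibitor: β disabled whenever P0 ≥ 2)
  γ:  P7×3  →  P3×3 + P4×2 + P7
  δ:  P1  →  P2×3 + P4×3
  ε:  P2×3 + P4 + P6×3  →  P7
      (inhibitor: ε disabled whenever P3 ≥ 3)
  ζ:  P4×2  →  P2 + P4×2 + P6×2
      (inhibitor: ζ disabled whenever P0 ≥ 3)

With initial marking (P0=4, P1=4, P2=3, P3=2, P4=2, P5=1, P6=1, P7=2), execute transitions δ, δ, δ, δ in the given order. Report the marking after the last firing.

step 1: fire δ:  (P0=4, P1=4, P2=3, P3=2, P4=2, P5=1, P6=1, P7=2) → (P0=4, P1=3, P2=6, P3=2, P4=5, P5=1, P6=1, P7=2)
step 2: fire δ:  (P0=4, P1=3, P2=6, P3=2, P4=5, P5=1, P6=1, P7=2) → (P0=4, P1=2, P2=9, P3=2, P4=8, P5=1, P6=1, P7=2)
step 3: fire δ:  (P0=4, P1=2, P2=9, P3=2, P4=8, P5=1, P6=1, P7=2) → (P0=4, P1=1, P2=12, P3=2, P4=11, P5=1, P6=1, P7=2)
step 4: fire δ:  (P0=4, P1=1, P2=12, P3=2, P4=11, P5=1, P6=1, P7=2) → (P0=4, P1=0, P2=15, P3=2, P4=14, P5=1, P6=1, P7=2)

(P0=4, P1=0, P2=15, P3=2, P4=14, P5=1, P6=1, P7=2)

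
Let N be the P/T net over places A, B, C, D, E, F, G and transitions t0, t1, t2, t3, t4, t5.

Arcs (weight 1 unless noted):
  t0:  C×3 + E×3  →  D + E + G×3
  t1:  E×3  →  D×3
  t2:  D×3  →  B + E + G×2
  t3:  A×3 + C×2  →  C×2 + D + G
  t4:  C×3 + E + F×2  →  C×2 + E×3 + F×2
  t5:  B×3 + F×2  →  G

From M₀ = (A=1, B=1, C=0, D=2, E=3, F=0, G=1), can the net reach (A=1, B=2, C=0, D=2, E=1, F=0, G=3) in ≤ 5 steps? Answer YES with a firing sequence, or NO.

YES — reachable via ⟨t1, t2⟩ (2 firings)

step 1: fire t1:  (A=1, B=1, C=0, D=2, E=3, F=0, G=1) → (A=1, B=1, C=0, D=5, E=0, F=0, G=1)
step 2: fire t2:  (A=1, B=1, C=0, D=5, E=0, F=0, G=1) → (A=1, B=2, C=0, D=2, E=1, F=0, G=3)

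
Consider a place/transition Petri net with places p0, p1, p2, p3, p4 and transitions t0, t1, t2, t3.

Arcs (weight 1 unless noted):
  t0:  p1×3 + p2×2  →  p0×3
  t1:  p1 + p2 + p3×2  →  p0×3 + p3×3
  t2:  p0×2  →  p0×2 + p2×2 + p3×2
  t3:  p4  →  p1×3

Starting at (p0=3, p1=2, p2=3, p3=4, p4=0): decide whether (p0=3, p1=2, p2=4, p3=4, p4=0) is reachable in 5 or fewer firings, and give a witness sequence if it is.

NO — not reachable within 5 firings

depth 0: 1 marking
depth 1: 3 markings reached so far
depth 2: 6 markings reached so far
depth 3: 9 markings reached so far
depth 4: 12 markings reached so far
depth 5: 15 markings reached so far
target is not among the 15 markings reachable within 5 steps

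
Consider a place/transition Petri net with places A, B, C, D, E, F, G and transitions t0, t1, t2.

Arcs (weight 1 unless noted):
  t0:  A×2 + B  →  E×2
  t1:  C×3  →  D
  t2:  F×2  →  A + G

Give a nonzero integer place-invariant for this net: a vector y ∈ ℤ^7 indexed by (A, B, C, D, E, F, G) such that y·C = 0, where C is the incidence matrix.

y = (A:0, B:0, C:1, D:3, E:0, F:0, G:0)

Incidence matrix C (rows=places, cols=transitions):
       t0   t1   t2
    A  -2    0    1
    B  -1    0    0
    C   0   -3    0
    D   0    1    0
    E   2    0    0
    F   0    0   -2
    G   0    0    1

Candidate y = [0, 0, 1, 3, 0, 0, 0]; check y·C column-wise:
  col t0: 0·-2 + 0·-1 + 1·0 + 3·0 + 0·2 = 0
  col t1: 1·-3 + 3·1 = 0
  col t2: 0·1 + 1·0 + 3·0 + 0·-2 + 0·1 = 0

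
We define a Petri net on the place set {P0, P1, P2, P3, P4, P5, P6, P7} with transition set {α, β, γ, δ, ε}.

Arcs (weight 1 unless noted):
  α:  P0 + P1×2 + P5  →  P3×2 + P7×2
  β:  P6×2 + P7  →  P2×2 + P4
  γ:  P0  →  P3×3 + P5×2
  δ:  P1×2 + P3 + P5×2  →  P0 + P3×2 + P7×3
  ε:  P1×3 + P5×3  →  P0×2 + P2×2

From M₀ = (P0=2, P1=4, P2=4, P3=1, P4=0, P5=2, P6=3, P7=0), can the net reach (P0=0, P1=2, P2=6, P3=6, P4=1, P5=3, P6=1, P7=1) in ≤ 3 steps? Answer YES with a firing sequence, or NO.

YES — reachable via ⟨α, β, γ⟩ (3 firings)

step 1: fire α:  (P0=2, P1=4, P2=4, P3=1, P4=0, P5=2, P6=3, P7=0) → (P0=1, P1=2, P2=4, P3=3, P4=0, P5=1, P6=3, P7=2)
step 2: fire β:  (P0=1, P1=2, P2=4, P3=3, P4=0, P5=1, P6=3, P7=2) → (P0=1, P1=2, P2=6, P3=3, P4=1, P5=1, P6=1, P7=1)
step 3: fire γ:  (P0=1, P1=2, P2=6, P3=3, P4=1, P5=1, P6=1, P7=1) → (P0=0, P1=2, P2=6, P3=6, P4=1, P5=3, P6=1, P7=1)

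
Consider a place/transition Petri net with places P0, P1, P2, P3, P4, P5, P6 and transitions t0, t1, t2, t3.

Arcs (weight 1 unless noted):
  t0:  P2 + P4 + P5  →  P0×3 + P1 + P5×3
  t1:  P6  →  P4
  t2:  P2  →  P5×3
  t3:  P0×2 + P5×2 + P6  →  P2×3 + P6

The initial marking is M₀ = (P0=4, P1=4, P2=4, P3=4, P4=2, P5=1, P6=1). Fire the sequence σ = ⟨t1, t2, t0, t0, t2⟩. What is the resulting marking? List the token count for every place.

(P0=10, P1=6, P2=0, P3=4, P4=1, P5=11, P6=0)

step 1: fire t1:  (P0=4, P1=4, P2=4, P3=4, P4=2, P5=1, P6=1) → (P0=4, P1=4, P2=4, P3=4, P4=3, P5=1, P6=0)
step 2: fire t2:  (P0=4, P1=4, P2=4, P3=4, P4=3, P5=1, P6=0) → (P0=4, P1=4, P2=3, P3=4, P4=3, P5=4, P6=0)
step 3: fire t0:  (P0=4, P1=4, P2=3, P3=4, P4=3, P5=4, P6=0) → (P0=7, P1=5, P2=2, P3=4, P4=2, P5=6, P6=0)
step 4: fire t0:  (P0=7, P1=5, P2=2, P3=4, P4=2, P5=6, P6=0) → (P0=10, P1=6, P2=1, P3=4, P4=1, P5=8, P6=0)
step 5: fire t2:  (P0=10, P1=6, P2=1, P3=4, P4=1, P5=8, P6=0) → (P0=10, P1=6, P2=0, P3=4, P4=1, P5=11, P6=0)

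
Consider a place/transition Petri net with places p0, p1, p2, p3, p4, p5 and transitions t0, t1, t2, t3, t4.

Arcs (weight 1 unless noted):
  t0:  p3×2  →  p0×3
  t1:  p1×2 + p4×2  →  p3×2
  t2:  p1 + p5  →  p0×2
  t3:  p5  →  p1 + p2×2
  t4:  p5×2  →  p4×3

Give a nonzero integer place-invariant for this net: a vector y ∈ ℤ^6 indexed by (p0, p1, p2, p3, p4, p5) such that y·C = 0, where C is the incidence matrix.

y = (p0:2, p1:1, p2:1, p3:3, p4:2, p5:3)

Incidence matrix C (rows=places, cols=transitions):
       t0   t1   t2   t3   t4
   p0   3    0    2    0    0
   p1   0   -2   -1    1    0
   p2   0    0    0    2    0
   p3  -2    2    0    0    0
   p4   0   -2    0    0    3
   p5   0    0   -1   -1   -2

Candidate y = [2, 1, 1, 3, 2, 3]; check y·C column-wise:
  col t0: 2·3 + 1·0 + 1·0 + 3·-2 + 2·0 + 3·0 = 0
  col t1: 2·0 + 1·-2 + 1·0 + 3·2 + 2·-2 + 3·0 = 0
  col t2: 2·2 + 1·-1 + 1·0 + 3·0 + 2·0 + 3·-1 = 0
  col t3: 2·0 + 1·1 + 1·2 + 3·0 + 2·0 + 3·-1 = 0
  col t4: 2·0 + 1·0 + 1·0 + 3·0 + 2·3 + 3·-2 = 0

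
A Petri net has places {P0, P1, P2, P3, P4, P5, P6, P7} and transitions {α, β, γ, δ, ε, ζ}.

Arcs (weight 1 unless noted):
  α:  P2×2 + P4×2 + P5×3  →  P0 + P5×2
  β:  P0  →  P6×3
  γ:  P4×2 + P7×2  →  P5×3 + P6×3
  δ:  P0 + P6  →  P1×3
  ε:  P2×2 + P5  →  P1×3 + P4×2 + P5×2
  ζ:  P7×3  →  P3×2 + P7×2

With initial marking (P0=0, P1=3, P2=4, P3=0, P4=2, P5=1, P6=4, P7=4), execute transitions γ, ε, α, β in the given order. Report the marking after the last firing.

step 1: fire γ:  (P0=0, P1=3, P2=4, P3=0, P4=2, P5=1, P6=4, P7=4) → (P0=0, P1=3, P2=4, P3=0, P4=0, P5=4, P6=7, P7=2)
step 2: fire ε:  (P0=0, P1=3, P2=4, P3=0, P4=0, P5=4, P6=7, P7=2) → (P0=0, P1=6, P2=2, P3=0, P4=2, P5=5, P6=7, P7=2)
step 3: fire α:  (P0=0, P1=6, P2=2, P3=0, P4=2, P5=5, P6=7, P7=2) → (P0=1, P1=6, P2=0, P3=0, P4=0, P5=4, P6=7, P7=2)
step 4: fire β:  (P0=1, P1=6, P2=0, P3=0, P4=0, P5=4, P6=7, P7=2) → (P0=0, P1=6, P2=0, P3=0, P4=0, P5=4, P6=10, P7=2)

(P0=0, P1=6, P2=0, P3=0, P4=0, P5=4, P6=10, P7=2)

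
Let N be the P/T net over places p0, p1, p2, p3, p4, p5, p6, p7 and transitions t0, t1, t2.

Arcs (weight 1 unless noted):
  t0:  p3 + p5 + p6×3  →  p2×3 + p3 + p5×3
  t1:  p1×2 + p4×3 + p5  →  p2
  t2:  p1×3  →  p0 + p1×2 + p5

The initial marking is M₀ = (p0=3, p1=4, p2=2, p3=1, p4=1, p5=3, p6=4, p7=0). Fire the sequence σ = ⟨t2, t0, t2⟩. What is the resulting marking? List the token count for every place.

step 1: fire t2:  (p0=3, p1=4, p2=2, p3=1, p4=1, p5=3, p6=4, p7=0) → (p0=4, p1=3, p2=2, p3=1, p4=1, p5=4, p6=4, p7=0)
step 2: fire t0:  (p0=4, p1=3, p2=2, p3=1, p4=1, p5=4, p6=4, p7=0) → (p0=4, p1=3, p2=5, p3=1, p4=1, p5=6, p6=1, p7=0)
step 3: fire t2:  (p0=4, p1=3, p2=5, p3=1, p4=1, p5=6, p6=1, p7=0) → (p0=5, p1=2, p2=5, p3=1, p4=1, p5=7, p6=1, p7=0)

(p0=5, p1=2, p2=5, p3=1, p4=1, p5=7, p6=1, p7=0)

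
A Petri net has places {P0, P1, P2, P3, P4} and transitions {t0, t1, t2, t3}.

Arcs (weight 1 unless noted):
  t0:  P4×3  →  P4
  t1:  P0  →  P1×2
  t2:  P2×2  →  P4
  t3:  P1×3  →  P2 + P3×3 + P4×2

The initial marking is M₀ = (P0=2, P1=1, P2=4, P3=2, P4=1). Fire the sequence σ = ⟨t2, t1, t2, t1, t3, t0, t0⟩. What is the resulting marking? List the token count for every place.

step 1: fire t2:  (P0=2, P1=1, P2=4, P3=2, P4=1) → (P0=2, P1=1, P2=2, P3=2, P4=2)
step 2: fire t1:  (P0=2, P1=1, P2=2, P3=2, P4=2) → (P0=1, P1=3, P2=2, P3=2, P4=2)
step 3: fire t2:  (P0=1, P1=3, P2=2, P3=2, P4=2) → (P0=1, P1=3, P2=0, P3=2, P4=3)
step 4: fire t1:  (P0=1, P1=3, P2=0, P3=2, P4=3) → (P0=0, P1=5, P2=0, P3=2, P4=3)
step 5: fire t3:  (P0=0, P1=5, P2=0, P3=2, P4=3) → (P0=0, P1=2, P2=1, P3=5, P4=5)
step 6: fire t0:  (P0=0, P1=2, P2=1, P3=5, P4=5) → (P0=0, P1=2, P2=1, P3=5, P4=3)
step 7: fire t0:  (P0=0, P1=2, P2=1, P3=5, P4=3) → (P0=0, P1=2, P2=1, P3=5, P4=1)

(P0=0, P1=2, P2=1, P3=5, P4=1)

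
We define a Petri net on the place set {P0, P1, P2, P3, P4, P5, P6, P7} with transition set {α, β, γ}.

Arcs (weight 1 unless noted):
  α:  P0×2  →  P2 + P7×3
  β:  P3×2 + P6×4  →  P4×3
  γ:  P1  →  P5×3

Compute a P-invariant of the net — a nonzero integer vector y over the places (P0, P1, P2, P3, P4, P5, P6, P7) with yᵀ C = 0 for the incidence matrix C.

y = (P0:1, P1:0, P2:2, P3:0, P4:0, P5:0, P6:0, P7:0)

Incidence matrix C (rows=places, cols=transitions):
        α    β    γ
   P0  -2    0    0
   P1   0    0   -1
   P2   1    0    0
   P3   0   -2    0
   P4   0    3    0
   P5   0    0    3
   P6   0   -4    0
   P7   3    0    0

Candidate y = [1, 0, 2, 0, 0, 0, 0, 0]; check y·C column-wise:
  col α: 1·-2 + 2·1 + 0·3 = 0
  col β: 1·0 + 2·0 + 0·-2 + 0·3 + 0·-4 = 0
  col γ: 1·0 + 0·-1 + 2·0 + 0·3 = 0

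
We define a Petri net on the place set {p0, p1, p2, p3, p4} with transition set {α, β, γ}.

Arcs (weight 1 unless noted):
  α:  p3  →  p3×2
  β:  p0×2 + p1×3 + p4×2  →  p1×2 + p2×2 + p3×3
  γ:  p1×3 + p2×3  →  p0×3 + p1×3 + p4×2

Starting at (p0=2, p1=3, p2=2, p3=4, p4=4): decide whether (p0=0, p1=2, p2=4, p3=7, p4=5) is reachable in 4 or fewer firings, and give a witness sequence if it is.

depth 0: 1 marking
depth 1: 3 markings reached so far
depth 2: 5 markings reached so far
depth 3: 7 markings reached so far
depth 4: 9 markings reached so far
target is not among the 9 markings reachable within 4 steps

NO — not reachable within 4 firings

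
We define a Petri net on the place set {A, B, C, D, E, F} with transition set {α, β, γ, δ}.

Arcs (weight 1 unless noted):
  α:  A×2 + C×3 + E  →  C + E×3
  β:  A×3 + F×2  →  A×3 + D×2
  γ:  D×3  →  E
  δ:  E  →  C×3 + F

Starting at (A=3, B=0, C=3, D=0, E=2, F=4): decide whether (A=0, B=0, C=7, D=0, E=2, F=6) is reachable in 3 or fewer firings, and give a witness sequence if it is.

depth 0: 1 marking
depth 1: 4 markings reached so far
depth 2: 9 markings reached so far
depth 3: 15 markings reached so far
target is not among the 15 markings reachable within 3 steps

NO — not reachable within 3 firings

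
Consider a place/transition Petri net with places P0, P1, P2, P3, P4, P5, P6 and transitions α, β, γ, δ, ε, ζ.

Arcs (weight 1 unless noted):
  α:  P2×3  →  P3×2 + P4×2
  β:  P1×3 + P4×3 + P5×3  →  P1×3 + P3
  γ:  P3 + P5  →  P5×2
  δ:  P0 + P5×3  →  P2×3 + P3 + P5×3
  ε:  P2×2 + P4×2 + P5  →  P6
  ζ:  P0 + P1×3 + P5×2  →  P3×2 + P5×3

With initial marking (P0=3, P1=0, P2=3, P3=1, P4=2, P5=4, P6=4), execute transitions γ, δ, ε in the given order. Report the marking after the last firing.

step 1: fire γ:  (P0=3, P1=0, P2=3, P3=1, P4=2, P5=4, P6=4) → (P0=3, P1=0, P2=3, P3=0, P4=2, P5=5, P6=4)
step 2: fire δ:  (P0=3, P1=0, P2=3, P3=0, P4=2, P5=5, P6=4) → (P0=2, P1=0, P2=6, P3=1, P4=2, P5=5, P6=4)
step 3: fire ε:  (P0=2, P1=0, P2=6, P3=1, P4=2, P5=5, P6=4) → (P0=2, P1=0, P2=4, P3=1, P4=0, P5=4, P6=5)

(P0=2, P1=0, P2=4, P3=1, P4=0, P5=4, P6=5)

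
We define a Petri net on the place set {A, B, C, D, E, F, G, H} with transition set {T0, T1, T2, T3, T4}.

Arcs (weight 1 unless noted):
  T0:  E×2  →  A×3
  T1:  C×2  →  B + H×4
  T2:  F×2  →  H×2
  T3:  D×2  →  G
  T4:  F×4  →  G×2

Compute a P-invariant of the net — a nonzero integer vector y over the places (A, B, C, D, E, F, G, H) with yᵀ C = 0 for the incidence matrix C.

y = (A:0, B:2, C:1, D:0, E:0, F:0, G:0, H:0)

Incidence matrix C (rows=places, cols=transitions):
       T0   T1   T2   T3   T4
    A   3    0    0    0    0
    B   0    1    0    0    0
    C   0   -2    0    0    0
    D   0    0    0   -2    0
    E  -2    0    0    0    0
    F   0    0   -2    0   -4
    G   0    0    0    1    2
    H   0    4    2    0    0

Candidate y = [0, 2, 1, 0, 0, 0, 0, 0]; check y·C column-wise:
  col T0: 0·3 + 2·0 + 1·0 + 0·-2 = 0
  col T1: 2·1 + 1·-2 + 0·4 = 0
  col T2: 2·0 + 1·0 + 0·-2 + 0·2 = 0
  col T3: 2·0 + 1·0 + 0·-2 + 0·1 = 0
  col T4: 2·0 + 1·0 + 0·-4 + 0·2 = 0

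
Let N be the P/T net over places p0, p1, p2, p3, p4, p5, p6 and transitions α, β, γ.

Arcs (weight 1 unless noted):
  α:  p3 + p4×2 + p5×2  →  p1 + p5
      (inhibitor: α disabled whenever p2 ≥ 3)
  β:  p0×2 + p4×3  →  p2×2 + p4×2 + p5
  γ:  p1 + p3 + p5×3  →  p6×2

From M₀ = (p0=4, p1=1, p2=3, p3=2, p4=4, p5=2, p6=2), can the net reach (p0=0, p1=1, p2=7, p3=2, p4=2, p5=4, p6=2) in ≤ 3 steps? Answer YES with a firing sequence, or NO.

YES — reachable via ⟨β, β⟩ (2 firings)

step 1: fire β:  (p0=4, p1=1, p2=3, p3=2, p4=4, p5=2, p6=2) → (p0=2, p1=1, p2=5, p3=2, p4=3, p5=3, p6=2)
step 2: fire β:  (p0=2, p1=1, p2=5, p3=2, p4=3, p5=3, p6=2) → (p0=0, p1=1, p2=7, p3=2, p4=2, p5=4, p6=2)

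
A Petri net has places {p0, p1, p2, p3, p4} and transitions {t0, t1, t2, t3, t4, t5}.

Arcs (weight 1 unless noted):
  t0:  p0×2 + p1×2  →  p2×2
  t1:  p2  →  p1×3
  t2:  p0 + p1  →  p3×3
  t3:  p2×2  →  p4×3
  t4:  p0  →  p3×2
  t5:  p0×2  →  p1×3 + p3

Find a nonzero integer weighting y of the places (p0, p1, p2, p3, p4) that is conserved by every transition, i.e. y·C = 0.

Incidence matrix C (rows=places, cols=transitions):
       t0   t1   t2   t3   t4   t5
   p0  -2    0   -1    0   -1   -2
   p1  -2    3   -1    0    0    3
   p2   2   -1    0   -2    0    0
   p3   0    0    3    0    2    1
   p4   0    0    0    3    0    0

Candidate y = [2, 1, 3, 1, 2]; check y·C column-wise:
  col t0: 2·-2 + 1·-2 + 3·2 + 1·0 + 2·0 = 0
  col t1: 2·0 + 1·3 + 3·-1 + 1·0 + 2·0 = 0
  col t2: 2·-1 + 1·-1 + 3·0 + 1·3 + 2·0 = 0
  col t3: 2·0 + 1·0 + 3·-2 + 1·0 + 2·3 = 0
  col t4: 2·-1 + 1·0 + 3·0 + 1·2 + 2·0 = 0
  col t5: 2·-2 + 1·3 + 3·0 + 1·1 + 2·0 = 0

y = (p0:2, p1:1, p2:3, p3:1, p4:2)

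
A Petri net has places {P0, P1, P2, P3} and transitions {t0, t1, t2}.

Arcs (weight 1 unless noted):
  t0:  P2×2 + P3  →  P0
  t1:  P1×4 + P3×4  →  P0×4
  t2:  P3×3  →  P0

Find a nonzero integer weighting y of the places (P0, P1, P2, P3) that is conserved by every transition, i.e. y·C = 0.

y = (P0:3, P1:2, P2:1, P3:1)

Incidence matrix C (rows=places, cols=transitions):
       t0   t1   t2
   P0   1    4    1
   P1   0   -4    0
   P2  -2    0    0
   P3  -1   -4   -3

Candidate y = [3, 2, 1, 1]; check y·C column-wise:
  col t0: 3·1 + 2·0 + 1·-2 + 1·-1 = 0
  col t1: 3·4 + 2·-4 + 1·0 + 1·-4 = 0
  col t2: 3·1 + 2·0 + 1·0 + 1·-3 = 0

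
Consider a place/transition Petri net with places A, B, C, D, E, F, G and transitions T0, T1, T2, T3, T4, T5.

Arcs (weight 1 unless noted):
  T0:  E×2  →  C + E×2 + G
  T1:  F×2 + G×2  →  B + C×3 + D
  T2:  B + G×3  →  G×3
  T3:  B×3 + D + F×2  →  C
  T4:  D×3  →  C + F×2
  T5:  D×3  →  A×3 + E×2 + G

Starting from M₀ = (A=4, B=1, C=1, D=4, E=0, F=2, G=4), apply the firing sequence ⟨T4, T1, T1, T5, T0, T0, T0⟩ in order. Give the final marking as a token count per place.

step 1: fire T4:  (A=4, B=1, C=1, D=4, E=0, F=2, G=4) → (A=4, B=1, C=2, D=1, E=0, F=4, G=4)
step 2: fire T1:  (A=4, B=1, C=2, D=1, E=0, F=4, G=4) → (A=4, B=2, C=5, D=2, E=0, F=2, G=2)
step 3: fire T1:  (A=4, B=2, C=5, D=2, E=0, F=2, G=2) → (A=4, B=3, C=8, D=3, E=0, F=0, G=0)
step 4: fire T5:  (A=4, B=3, C=8, D=3, E=0, F=0, G=0) → (A=7, B=3, C=8, D=0, E=2, F=0, G=1)
step 5: fire T0:  (A=7, B=3, C=8, D=0, E=2, F=0, G=1) → (A=7, B=3, C=9, D=0, E=2, F=0, G=2)
step 6: fire T0:  (A=7, B=3, C=9, D=0, E=2, F=0, G=2) → (A=7, B=3, C=10, D=0, E=2, F=0, G=3)
step 7: fire T0:  (A=7, B=3, C=10, D=0, E=2, F=0, G=3) → (A=7, B=3, C=11, D=0, E=2, F=0, G=4)

(A=7, B=3, C=11, D=0, E=2, F=0, G=4)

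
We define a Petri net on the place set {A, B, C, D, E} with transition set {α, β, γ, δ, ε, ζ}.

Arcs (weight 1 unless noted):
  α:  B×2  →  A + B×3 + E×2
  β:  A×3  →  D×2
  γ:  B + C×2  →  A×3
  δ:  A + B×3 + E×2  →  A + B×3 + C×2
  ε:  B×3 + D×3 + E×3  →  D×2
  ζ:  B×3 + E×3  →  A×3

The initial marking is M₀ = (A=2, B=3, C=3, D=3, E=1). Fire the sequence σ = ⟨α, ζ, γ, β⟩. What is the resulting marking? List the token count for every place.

step 1: fire α:  (A=2, B=3, C=3, D=3, E=1) → (A=3, B=4, C=3, D=3, E=3)
step 2: fire ζ:  (A=3, B=4, C=3, D=3, E=3) → (A=6, B=1, C=3, D=3, E=0)
step 3: fire γ:  (A=6, B=1, C=3, D=3, E=0) → (A=9, B=0, C=1, D=3, E=0)
step 4: fire β:  (A=9, B=0, C=1, D=3, E=0) → (A=6, B=0, C=1, D=5, E=0)

(A=6, B=0, C=1, D=5, E=0)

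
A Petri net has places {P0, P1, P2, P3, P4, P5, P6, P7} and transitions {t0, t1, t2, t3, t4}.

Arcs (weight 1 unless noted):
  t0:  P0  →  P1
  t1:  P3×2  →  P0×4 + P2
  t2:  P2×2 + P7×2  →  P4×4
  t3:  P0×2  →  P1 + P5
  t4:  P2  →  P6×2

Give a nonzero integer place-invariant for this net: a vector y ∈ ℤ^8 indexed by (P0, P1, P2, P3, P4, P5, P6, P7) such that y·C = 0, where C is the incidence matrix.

y = (P0:1, P1:1, P2:0, P3:2, P4:0, P5:1, P6:0, P7:0)

Incidence matrix C (rows=places, cols=transitions):
       t0   t1   t2   t3   t4
   P0  -1    4    0   -2    0
   P1   1    0    0    1    0
   P2   0    1   -2    0   -1
   P3   0   -2    0    0    0
   P4   0    0    4    0    0
   P5   0    0    0    1    0
   P6   0    0    0    0    2
   P7   0    0   -2    0    0

Candidate y = [1, 1, 0, 2, 0, 1, 0, 0]; check y·C column-wise:
  col t0: 1·-1 + 1·1 + 2·0 + 1·0 = 0
  col t1: 1·4 + 1·0 + 0·1 + 2·-2 + 1·0 = 0
  col t2: 1·0 + 1·0 + 0·-2 + 2·0 + 0·4 + 1·0 + 0·-2 = 0
  col t3: 1·-2 + 1·1 + 2·0 + 1·1 = 0
  col t4: 1·0 + 1·0 + 0·-1 + 2·0 + 1·0 + 0·2 = 0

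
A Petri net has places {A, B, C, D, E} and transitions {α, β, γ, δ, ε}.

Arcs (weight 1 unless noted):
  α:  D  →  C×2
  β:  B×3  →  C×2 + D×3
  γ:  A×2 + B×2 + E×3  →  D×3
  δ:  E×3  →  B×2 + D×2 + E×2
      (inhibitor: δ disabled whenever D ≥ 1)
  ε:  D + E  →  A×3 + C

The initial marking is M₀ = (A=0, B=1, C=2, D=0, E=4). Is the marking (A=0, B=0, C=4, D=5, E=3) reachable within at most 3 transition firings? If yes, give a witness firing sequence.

YES — reachable via ⟨δ, β⟩ (2 firings)

step 1: fire δ:  (A=0, B=1, C=2, D=0, E=4) → (A=0, B=3, C=2, D=2, E=3)
step 2: fire β:  (A=0, B=3, C=2, D=2, E=3) → (A=0, B=0, C=4, D=5, E=3)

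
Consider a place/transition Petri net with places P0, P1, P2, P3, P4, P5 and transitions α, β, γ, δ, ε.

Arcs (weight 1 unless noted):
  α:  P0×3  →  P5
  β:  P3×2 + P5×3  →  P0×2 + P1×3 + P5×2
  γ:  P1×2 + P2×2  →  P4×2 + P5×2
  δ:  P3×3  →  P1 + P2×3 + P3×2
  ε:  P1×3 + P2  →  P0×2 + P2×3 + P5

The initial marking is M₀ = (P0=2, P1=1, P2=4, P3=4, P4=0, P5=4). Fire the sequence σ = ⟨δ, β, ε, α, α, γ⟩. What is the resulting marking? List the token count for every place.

step 1: fire δ:  (P0=2, P1=1, P2=4, P3=4, P4=0, P5=4) → (P0=2, P1=2, P2=7, P3=3, P4=0, P5=4)
step 2: fire β:  (P0=2, P1=2, P2=7, P3=3, P4=0, P5=4) → (P0=4, P1=5, P2=7, P3=1, P4=0, P5=3)
step 3: fire ε:  (P0=4, P1=5, P2=7, P3=1, P4=0, P5=3) → (P0=6, P1=2, P2=9, P3=1, P4=0, P5=4)
step 4: fire α:  (P0=6, P1=2, P2=9, P3=1, P4=0, P5=4) → (P0=3, P1=2, P2=9, P3=1, P4=0, P5=5)
step 5: fire α:  (P0=3, P1=2, P2=9, P3=1, P4=0, P5=5) → (P0=0, P1=2, P2=9, P3=1, P4=0, P5=6)
step 6: fire γ:  (P0=0, P1=2, P2=9, P3=1, P4=0, P5=6) → (P0=0, P1=0, P2=7, P3=1, P4=2, P5=8)

(P0=0, P1=0, P2=7, P3=1, P4=2, P5=8)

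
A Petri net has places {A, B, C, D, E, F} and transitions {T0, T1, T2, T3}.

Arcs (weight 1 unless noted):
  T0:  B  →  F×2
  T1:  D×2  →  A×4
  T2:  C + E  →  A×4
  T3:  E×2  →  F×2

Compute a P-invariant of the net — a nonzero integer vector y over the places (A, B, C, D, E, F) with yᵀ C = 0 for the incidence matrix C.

y = (A:1, B:0, C:4, D:2, E:0, F:0)

Incidence matrix C (rows=places, cols=transitions):
       T0   T1   T2   T3
    A   0    4    4    0
    B  -1    0    0    0
    C   0    0   -1    0
    D   0   -2    0    0
    E   0    0   -1   -2
    F   2    0    0    2

Candidate y = [1, 0, 4, 2, 0, 0]; check y·C column-wise:
  col T0: 1·0 + 0·-1 + 4·0 + 2·0 + 0·2 = 0
  col T1: 1·4 + 4·0 + 2·-2 = 0
  col T2: 1·4 + 4·-1 + 2·0 + 0·-1 = 0
  col T3: 1·0 + 4·0 + 2·0 + 0·-2 + 0·2 = 0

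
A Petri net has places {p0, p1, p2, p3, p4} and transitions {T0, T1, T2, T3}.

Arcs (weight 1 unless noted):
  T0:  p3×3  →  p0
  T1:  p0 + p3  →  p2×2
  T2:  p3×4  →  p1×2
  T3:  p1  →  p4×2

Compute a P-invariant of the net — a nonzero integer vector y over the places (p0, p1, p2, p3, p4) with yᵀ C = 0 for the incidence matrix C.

Incidence matrix C (rows=places, cols=transitions):
       T0   T1   T2   T3
   p0   1   -1    0    0
   p1   0    0    2   -1
   p2   0    2    0    0
   p3  -3   -1   -4    0
   p4   0    0    0    2

Candidate y = [3, 2, 2, 1, 1]; check y·C column-wise:
  col T0: 3·1 + 2·0 + 2·0 + 1·-3 + 1·0 = 0
  col T1: 3·-1 + 2·0 + 2·2 + 1·-1 + 1·0 = 0
  col T2: 3·0 + 2·2 + 2·0 + 1·-4 + 1·0 = 0
  col T3: 3·0 + 2·-1 + 2·0 + 1·0 + 1·2 = 0

y = (p0:3, p1:2, p2:2, p3:1, p4:1)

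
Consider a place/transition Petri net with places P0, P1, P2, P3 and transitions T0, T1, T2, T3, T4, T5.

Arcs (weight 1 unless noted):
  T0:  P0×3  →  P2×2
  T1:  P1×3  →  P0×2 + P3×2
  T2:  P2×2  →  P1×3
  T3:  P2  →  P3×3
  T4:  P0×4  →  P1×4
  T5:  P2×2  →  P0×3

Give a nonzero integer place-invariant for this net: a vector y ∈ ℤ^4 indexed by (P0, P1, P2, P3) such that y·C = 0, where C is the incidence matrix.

Incidence matrix C (rows=places, cols=transitions):
       T0   T1   T2   T3   T4   T5
   P0  -3    2    0    0   -4    3
   P1   0   -3    3    0    4    0
   P2   2    0   -2   -1    0   -2
   P3   0    2    0    3    0    0

Candidate y = [2, 2, 3, 1]; check y·C column-wise:
  col T0: 2·-3 + 2·0 + 3·2 + 1·0 = 0
  col T1: 2·2 + 2·-3 + 3·0 + 1·2 = 0
  col T2: 2·0 + 2·3 + 3·-2 + 1·0 = 0
  col T3: 2·0 + 2·0 + 3·-1 + 1·3 = 0
  col T4: 2·-4 + 2·4 + 3·0 + 1·0 = 0
  col T5: 2·3 + 2·0 + 3·-2 + 1·0 = 0

y = (P0:2, P1:2, P2:3, P3:1)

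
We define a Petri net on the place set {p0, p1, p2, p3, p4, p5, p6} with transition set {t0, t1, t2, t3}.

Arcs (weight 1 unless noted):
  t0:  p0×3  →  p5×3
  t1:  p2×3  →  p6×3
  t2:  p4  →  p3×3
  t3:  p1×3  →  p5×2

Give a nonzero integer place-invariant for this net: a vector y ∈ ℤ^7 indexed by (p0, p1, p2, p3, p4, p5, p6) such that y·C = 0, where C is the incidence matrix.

y = (p0:0, p1:0, p2:0, p3:1, p4:3, p5:0, p6:0)

Incidence matrix C (rows=places, cols=transitions):
       t0   t1   t2   t3
   p0  -3    0    0    0
   p1   0    0    0   -3
   p2   0   -3    0    0
   p3   0    0    3    0
   p4   0    0   -1    0
   p5   3    0    0    2
   p6   0    3    0    0

Candidate y = [0, 0, 0, 1, 3, 0, 0]; check y·C column-wise:
  col t0: 0·-3 + 1·0 + 3·0 + 0·3 = 0
  col t1: 0·-3 + 1·0 + 3·0 + 0·3 = 0
  col t2: 1·3 + 3·-1 = 0
  col t3: 0·-3 + 1·0 + 3·0 + 0·2 = 0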